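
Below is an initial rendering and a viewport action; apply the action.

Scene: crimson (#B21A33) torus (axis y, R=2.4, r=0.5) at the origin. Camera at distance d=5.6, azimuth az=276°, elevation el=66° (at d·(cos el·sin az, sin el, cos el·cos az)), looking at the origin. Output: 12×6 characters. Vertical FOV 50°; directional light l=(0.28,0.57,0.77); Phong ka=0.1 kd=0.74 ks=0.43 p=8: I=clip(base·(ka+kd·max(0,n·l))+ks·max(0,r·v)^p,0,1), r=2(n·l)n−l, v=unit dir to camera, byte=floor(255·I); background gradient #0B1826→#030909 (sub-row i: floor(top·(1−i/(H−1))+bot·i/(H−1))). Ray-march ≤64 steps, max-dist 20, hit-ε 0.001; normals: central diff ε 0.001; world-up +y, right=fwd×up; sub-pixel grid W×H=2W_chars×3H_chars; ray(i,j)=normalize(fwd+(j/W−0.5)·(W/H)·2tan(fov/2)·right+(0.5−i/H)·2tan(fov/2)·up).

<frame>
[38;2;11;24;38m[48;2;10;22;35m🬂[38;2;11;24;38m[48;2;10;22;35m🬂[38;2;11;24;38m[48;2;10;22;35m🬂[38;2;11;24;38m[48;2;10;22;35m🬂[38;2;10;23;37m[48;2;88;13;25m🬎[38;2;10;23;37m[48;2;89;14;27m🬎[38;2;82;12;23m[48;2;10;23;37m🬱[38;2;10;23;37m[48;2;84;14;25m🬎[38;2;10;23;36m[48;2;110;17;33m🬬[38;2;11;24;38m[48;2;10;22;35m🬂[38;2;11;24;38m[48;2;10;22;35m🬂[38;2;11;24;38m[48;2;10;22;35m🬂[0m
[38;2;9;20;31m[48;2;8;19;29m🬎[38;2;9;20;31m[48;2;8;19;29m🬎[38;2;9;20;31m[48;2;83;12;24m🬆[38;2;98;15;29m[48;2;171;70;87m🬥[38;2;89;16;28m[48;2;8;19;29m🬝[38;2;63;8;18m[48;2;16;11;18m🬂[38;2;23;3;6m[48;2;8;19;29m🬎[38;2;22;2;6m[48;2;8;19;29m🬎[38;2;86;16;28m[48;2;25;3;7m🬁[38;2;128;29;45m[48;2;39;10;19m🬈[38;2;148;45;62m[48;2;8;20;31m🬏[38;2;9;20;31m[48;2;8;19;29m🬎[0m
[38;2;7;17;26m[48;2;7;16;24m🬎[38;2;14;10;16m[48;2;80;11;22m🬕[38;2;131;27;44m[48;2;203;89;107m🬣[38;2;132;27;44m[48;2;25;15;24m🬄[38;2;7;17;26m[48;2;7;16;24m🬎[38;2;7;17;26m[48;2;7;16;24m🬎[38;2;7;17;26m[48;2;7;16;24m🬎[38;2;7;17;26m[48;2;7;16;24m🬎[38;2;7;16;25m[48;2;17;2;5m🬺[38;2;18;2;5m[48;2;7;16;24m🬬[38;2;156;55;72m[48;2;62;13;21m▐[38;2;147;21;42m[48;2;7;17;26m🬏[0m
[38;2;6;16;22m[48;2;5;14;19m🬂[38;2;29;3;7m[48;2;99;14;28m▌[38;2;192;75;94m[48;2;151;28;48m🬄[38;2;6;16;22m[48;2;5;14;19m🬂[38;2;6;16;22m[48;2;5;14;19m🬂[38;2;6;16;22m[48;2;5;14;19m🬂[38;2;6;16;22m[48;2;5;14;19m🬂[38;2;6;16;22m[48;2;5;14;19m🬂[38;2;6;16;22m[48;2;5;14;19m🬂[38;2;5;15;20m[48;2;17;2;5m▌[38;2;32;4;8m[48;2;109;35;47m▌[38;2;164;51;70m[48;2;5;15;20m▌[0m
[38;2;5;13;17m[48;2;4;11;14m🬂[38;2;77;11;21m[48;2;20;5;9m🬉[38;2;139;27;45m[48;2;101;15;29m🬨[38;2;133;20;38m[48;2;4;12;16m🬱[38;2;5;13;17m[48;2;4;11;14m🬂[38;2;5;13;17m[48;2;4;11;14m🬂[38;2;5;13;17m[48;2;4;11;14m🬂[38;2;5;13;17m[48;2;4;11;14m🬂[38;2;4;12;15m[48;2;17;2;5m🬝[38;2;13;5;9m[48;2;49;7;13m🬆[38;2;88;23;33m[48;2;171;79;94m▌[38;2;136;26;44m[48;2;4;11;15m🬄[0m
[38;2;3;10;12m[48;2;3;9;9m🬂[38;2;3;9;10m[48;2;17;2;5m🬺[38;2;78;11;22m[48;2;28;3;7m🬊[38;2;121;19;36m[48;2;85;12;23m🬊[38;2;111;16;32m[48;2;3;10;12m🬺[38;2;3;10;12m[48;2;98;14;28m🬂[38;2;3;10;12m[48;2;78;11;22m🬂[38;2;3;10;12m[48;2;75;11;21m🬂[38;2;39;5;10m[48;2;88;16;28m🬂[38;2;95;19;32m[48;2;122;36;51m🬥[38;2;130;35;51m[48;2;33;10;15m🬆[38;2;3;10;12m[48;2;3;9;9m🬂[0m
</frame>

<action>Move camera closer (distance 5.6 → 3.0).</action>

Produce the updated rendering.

<frame>
[38;2;114;20;36m[48;2;168;61;79m🬎[38;2;157;57;73m[48;2;125;30;45m🬚[38;2;115;27;42m[48;2;85;12;24m🬆[38;2;75;11;21m[48;2;36;5;10m🬆[38;2;39;5;10m[48;2;12;15;24m🬆[38;2;18;2;5m[48;2;10;22;34m🬎[38;2;17;2;5m[48;2;10;22;34m🬊[38;2;17;2;5m[48;2;10;22;34m🬎[38;2;17;2;5m[48;2;10;22;34m🬬[38;2;17;2;5m[48;2;17;2;5m [38;2;17;2;5m[48;2;23;3;6m🬺[38;2;65;13;22m[48;2;24;3;6m🬁[0m
[38;2;198;86;104m[48;2;135;29;46m🬕[38;2;104;17;31m[48;2;8;19;29m🬝[38;2;76;11;21m[48;2;12;16;25m🬀[38;2;9;20;31m[48;2;8;19;29m🬎[38;2;9;20;31m[48;2;8;19;29m🬎[38;2;9;20;31m[48;2;8;19;29m🬎[38;2;9;20;31m[48;2;8;19;29m🬎[38;2;9;20;31m[48;2;8;19;29m🬎[38;2;9;20;31m[48;2;8;19;29m🬎[38;2;8;19;30m[48;2;17;2;5m🬺[38;2;17;2;5m[48;2;8;19;29m🬊[38;2;17;2;5m[48;2;17;2;5m [0m
[38;2;120;18;35m[48;2;7;16;24m🬝[38;2;7;17;26m[48;2;7;16;24m🬎[38;2;7;17;26m[48;2;7;16;24m🬎[38;2;7;17;26m[48;2;7;16;24m🬎[38;2;7;17;26m[48;2;7;16;24m🬎[38;2;7;17;26m[48;2;7;16;24m🬎[38;2;7;17;26m[48;2;7;16;24m🬎[38;2;7;17;26m[48;2;7;16;24m🬎[38;2;7;17;26m[48;2;7;16;24m🬎[38;2;7;17;26m[48;2;7;16;24m🬎[38;2;7;17;26m[48;2;7;16;24m🬎[38;2;7;16;25m[48;2;17;2;5m🬲[0m
[38;2;105;15;30m[48;2;5;14;20m🬄[38;2;6;16;22m[48;2;5;14;19m🬂[38;2;6;16;22m[48;2;5;14;19m🬂[38;2;6;16;22m[48;2;5;14;19m🬂[38;2;6;16;22m[48;2;5;14;19m🬂[38;2;6;16;22m[48;2;5;14;19m🬂[38;2;6;16;22m[48;2;5;14;19m🬂[38;2;6;16;22m[48;2;5;14;19m🬂[38;2;6;16;22m[48;2;5;14;19m🬂[38;2;6;16;22m[48;2;5;14;19m🬂[38;2;6;16;22m[48;2;5;14;19m🬂[38;2;6;16;22m[48;2;5;14;19m🬂[0m
[38;2;5;13;17m[48;2;4;11;14m🬂[38;2;5;13;17m[48;2;4;11;14m🬂[38;2;5;13;17m[48;2;4;11;14m🬂[38;2;5;13;17m[48;2;4;11;14m🬂[38;2;5;13;17m[48;2;4;11;14m🬂[38;2;5;13;17m[48;2;4;11;14m🬂[38;2;5;13;17m[48;2;4;11;14m🬂[38;2;5;13;17m[48;2;4;11;14m🬂[38;2;5;13;17m[48;2;4;11;14m🬂[38;2;5;13;17m[48;2;4;11;14m🬂[38;2;5;13;17m[48;2;4;11;14m🬂[38;2;5;13;17m[48;2;4;11;14m🬂[0m
[38;2;119;16;34m[48;2;3;9;10m▌[38;2;3;10;12m[48;2;3;9;9m🬂[38;2;3;10;12m[48;2;3;9;9m🬂[38;2;3;10;12m[48;2;3;9;9m🬂[38;2;3;10;12m[48;2;3;9;9m🬂[38;2;3;10;12m[48;2;3;9;9m🬂[38;2;3;10;12m[48;2;3;9;9m🬂[38;2;3;10;12m[48;2;3;9;9m🬂[38;2;3;10;12m[48;2;3;9;9m🬂[38;2;3;10;12m[48;2;3;9;9m🬂[38;2;3;10;12m[48;2;3;9;9m🬂[38;2;3;10;12m[48;2;3;9;9m🬂[0m
</frame>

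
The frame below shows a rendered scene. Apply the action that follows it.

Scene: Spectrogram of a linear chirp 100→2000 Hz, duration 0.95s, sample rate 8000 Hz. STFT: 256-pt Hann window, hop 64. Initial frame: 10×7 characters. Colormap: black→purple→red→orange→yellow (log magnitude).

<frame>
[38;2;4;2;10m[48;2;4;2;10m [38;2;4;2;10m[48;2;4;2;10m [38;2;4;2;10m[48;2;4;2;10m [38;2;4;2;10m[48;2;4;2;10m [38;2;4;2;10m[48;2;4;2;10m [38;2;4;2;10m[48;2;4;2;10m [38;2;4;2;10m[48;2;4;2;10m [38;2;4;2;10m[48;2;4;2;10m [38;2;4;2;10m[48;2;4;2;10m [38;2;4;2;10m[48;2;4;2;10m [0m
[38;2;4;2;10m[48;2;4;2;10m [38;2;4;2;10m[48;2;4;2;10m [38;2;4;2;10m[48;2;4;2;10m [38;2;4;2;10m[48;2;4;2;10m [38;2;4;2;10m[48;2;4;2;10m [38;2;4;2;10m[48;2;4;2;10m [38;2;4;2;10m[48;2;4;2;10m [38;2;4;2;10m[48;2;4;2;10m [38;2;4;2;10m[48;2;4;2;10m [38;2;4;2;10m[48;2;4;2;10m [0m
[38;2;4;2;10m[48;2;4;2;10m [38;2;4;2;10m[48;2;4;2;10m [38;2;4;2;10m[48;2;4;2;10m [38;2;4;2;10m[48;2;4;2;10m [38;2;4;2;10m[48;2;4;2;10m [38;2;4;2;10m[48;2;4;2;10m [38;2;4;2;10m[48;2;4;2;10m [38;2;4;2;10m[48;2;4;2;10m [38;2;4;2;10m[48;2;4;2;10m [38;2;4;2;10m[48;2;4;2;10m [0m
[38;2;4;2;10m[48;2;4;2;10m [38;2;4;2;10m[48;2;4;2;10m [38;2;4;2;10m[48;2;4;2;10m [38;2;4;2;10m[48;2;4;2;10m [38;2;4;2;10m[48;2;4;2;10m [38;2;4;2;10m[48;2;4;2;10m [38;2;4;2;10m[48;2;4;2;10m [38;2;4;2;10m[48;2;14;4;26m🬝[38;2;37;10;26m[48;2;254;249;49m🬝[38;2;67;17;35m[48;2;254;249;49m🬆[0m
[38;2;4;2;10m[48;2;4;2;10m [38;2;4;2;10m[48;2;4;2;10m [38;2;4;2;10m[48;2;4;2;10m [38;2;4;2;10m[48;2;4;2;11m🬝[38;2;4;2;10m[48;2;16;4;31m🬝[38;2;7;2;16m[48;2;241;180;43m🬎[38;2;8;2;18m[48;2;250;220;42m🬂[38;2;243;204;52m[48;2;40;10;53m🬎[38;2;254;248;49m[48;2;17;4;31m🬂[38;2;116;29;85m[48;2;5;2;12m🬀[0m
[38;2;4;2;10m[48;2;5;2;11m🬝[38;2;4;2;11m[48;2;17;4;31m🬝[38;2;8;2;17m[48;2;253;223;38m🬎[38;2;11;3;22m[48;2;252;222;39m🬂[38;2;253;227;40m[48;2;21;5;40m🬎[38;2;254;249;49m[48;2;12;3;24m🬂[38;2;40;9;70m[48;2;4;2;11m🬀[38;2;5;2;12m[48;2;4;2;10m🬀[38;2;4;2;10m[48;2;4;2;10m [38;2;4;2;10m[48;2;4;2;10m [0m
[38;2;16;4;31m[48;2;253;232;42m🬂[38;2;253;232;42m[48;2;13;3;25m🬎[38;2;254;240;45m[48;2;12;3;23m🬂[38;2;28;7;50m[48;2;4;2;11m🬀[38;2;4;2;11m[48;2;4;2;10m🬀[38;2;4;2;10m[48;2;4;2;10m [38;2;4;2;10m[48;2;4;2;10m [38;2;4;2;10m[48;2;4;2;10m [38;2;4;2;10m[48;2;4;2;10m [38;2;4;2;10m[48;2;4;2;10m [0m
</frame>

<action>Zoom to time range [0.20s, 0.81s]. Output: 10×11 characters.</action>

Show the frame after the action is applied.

<frame>
[38;2;4;2;10m[48;2;4;2;10m [38;2;4;2;10m[48;2;4;2;10m [38;2;4;2;10m[48;2;4;2;10m [38;2;4;2;10m[48;2;4;2;10m [38;2;4;2;10m[48;2;4;2;10m [38;2;4;2;10m[48;2;4;2;10m [38;2;4;2;10m[48;2;4;2;10m [38;2;4;2;10m[48;2;4;2;10m [38;2;4;2;10m[48;2;4;2;10m [38;2;4;2;10m[48;2;4;2;10m [0m
[38;2;4;2;10m[48;2;4;2;10m [38;2;4;2;10m[48;2;4;2;10m [38;2;4;2;10m[48;2;4;2;10m [38;2;4;2;10m[48;2;4;2;10m [38;2;4;2;10m[48;2;4;2;10m [38;2;4;2;10m[48;2;4;2;10m [38;2;4;2;10m[48;2;4;2;10m [38;2;4;2;10m[48;2;4;2;10m [38;2;4;2;10m[48;2;4;2;10m [38;2;4;2;10m[48;2;4;2;10m [0m
[38;2;4;2;10m[48;2;4;2;10m [38;2;4;2;10m[48;2;4;2;10m [38;2;4;2;10m[48;2;4;2;10m [38;2;4;2;10m[48;2;4;2;10m [38;2;4;2;10m[48;2;4;2;10m [38;2;4;2;10m[48;2;4;2;10m [38;2;4;2;10m[48;2;4;2;10m [38;2;4;2;10m[48;2;4;2;10m [38;2;4;2;10m[48;2;4;2;10m [38;2;4;2;10m[48;2;4;2;10m [0m
[38;2;4;2;10m[48;2;4;2;10m [38;2;4;2;10m[48;2;4;2;10m [38;2;4;2;10m[48;2;4;2;10m [38;2;4;2;10m[48;2;4;2;10m [38;2;4;2;10m[48;2;4;2;10m [38;2;4;2;10m[48;2;4;2;10m [38;2;4;2;10m[48;2;4;2;10m [38;2;4;2;10m[48;2;4;2;10m [38;2;4;2;10m[48;2;4;2;10m [38;2;4;2;10m[48;2;4;2;10m [0m
[38;2;4;2;10m[48;2;4;2;10m [38;2;4;2;10m[48;2;4;2;10m [38;2;4;2;10m[48;2;4;2;10m [38;2;4;2;10m[48;2;4;2;10m [38;2;4;2;10m[48;2;4;2;10m [38;2;4;2;10m[48;2;4;2;10m [38;2;4;2;10m[48;2;4;2;10m [38;2;4;2;10m[48;2;4;2;10m [38;2;4;2;10m[48;2;4;2;10m [38;2;4;2;10m[48;2;4;2;10m [0m
[38;2;4;2;10m[48;2;4;2;10m [38;2;4;2;10m[48;2;4;2;10m [38;2;4;2;10m[48;2;4;2;10m [38;2;4;2;10m[48;2;4;2;10m [38;2;4;2;10m[48;2;4;2;10m [38;2;4;2;10m[48;2;4;2;10m [38;2;4;2;10m[48;2;4;2;10m [38;2;4;2;10m[48;2;4;2;10m [38;2;4;2;10m[48;2;4;2;11m🬝[38;2;4;2;10m[48;2;10;3;20m🬝[0m
[38;2;4;2;10m[48;2;4;2;10m [38;2;4;2;10m[48;2;4;2;10m [38;2;4;2;10m[48;2;4;2;10m [38;2;4;2;10m[48;2;4;2;10m [38;2;4;2;10m[48;2;4;2;10m [38;2;4;2;10m[48;2;5;2;12m🬝[38;2;4;2;11m[48;2;10;3;21m🬝[38;2;14;4;27m[48;2;249;150;10m🬝[38;2;17;4;31m[48;2;241;191;51m🬆[38;2;26;6;47m[48;2;238;181;52m🬀[0m
[38;2;4;2;10m[48;2;4;2;10m [38;2;4;2;10m[48;2;4;2;10m [38;2;4;2;10m[48;2;5;2;13m🬝[38;2;5;2;12m[48;2;16;4;31m🬝[38;2;40;10;30m[48;2;254;249;49m🬝[38;2;41;10;44m[48;2;254;245;47m🬆[38;2;67;16;81m[48;2;252;222;38m🬟[38;2;253;241;46m[48;2;31;7;44m🬆[38;2;254;247;49m[48;2;36;9;30m🬀[38;2;22;5;41m[48;2;4;2;11m🬀[0m
[38;2;4;2;11m[48;2;19;5;35m🬝[38;2;32;8;31m[48;2;254;244;47m🬝[38;2;55;14;41m[48;2;253;237;44m🬆[38;2;253;220;38m[48;2;58;13;86m🬜[38;2;254;246;48m[48;2;49;12;44m🬆[38;2;237;127;27m[48;2;14;3;28m🬀[38;2;8;2;18m[48;2;4;2;10m🬂[38;2;5;2;12m[48;2;4;2;10m🬀[38;2;4;2;10m[48;2;4;2;10m [38;2;4;2;10m[48;2;4;2;10m [0m
[38;2;254;249;49m[48;2;137;35;71m🬍[38;2;244;199;47m[48;2;18;4;33m🬆[38;2;250;168;16m[48;2;11;3;23m🬀[38;2;12;3;24m[48;2;4;2;10m🬀[38;2;5;2;12m[48;2;4;2;10m🬀[38;2;4;2;10m[48;2;4;2;10m [38;2;4;2;10m[48;2;4;2;10m [38;2;4;2;10m[48;2;4;2;10m [38;2;4;2;10m[48;2;4;2;10m [38;2;4;2;10m[48;2;4;2;10m [0m
[38;2;6;2;15m[48;2;4;2;10m🬂[38;2;5;2;11m[48;2;4;2;10m🬀[38;2;4;2;10m[48;2;4;2;10m [38;2;4;2;10m[48;2;4;2;10m [38;2;4;2;10m[48;2;4;2;10m [38;2;4;2;10m[48;2;4;2;10m [38;2;4;2;10m[48;2;4;2;10m [38;2;4;2;10m[48;2;4;2;10m [38;2;4;2;10m[48;2;4;2;10m [38;2;4;2;10m[48;2;4;2;10m [0m
</frame>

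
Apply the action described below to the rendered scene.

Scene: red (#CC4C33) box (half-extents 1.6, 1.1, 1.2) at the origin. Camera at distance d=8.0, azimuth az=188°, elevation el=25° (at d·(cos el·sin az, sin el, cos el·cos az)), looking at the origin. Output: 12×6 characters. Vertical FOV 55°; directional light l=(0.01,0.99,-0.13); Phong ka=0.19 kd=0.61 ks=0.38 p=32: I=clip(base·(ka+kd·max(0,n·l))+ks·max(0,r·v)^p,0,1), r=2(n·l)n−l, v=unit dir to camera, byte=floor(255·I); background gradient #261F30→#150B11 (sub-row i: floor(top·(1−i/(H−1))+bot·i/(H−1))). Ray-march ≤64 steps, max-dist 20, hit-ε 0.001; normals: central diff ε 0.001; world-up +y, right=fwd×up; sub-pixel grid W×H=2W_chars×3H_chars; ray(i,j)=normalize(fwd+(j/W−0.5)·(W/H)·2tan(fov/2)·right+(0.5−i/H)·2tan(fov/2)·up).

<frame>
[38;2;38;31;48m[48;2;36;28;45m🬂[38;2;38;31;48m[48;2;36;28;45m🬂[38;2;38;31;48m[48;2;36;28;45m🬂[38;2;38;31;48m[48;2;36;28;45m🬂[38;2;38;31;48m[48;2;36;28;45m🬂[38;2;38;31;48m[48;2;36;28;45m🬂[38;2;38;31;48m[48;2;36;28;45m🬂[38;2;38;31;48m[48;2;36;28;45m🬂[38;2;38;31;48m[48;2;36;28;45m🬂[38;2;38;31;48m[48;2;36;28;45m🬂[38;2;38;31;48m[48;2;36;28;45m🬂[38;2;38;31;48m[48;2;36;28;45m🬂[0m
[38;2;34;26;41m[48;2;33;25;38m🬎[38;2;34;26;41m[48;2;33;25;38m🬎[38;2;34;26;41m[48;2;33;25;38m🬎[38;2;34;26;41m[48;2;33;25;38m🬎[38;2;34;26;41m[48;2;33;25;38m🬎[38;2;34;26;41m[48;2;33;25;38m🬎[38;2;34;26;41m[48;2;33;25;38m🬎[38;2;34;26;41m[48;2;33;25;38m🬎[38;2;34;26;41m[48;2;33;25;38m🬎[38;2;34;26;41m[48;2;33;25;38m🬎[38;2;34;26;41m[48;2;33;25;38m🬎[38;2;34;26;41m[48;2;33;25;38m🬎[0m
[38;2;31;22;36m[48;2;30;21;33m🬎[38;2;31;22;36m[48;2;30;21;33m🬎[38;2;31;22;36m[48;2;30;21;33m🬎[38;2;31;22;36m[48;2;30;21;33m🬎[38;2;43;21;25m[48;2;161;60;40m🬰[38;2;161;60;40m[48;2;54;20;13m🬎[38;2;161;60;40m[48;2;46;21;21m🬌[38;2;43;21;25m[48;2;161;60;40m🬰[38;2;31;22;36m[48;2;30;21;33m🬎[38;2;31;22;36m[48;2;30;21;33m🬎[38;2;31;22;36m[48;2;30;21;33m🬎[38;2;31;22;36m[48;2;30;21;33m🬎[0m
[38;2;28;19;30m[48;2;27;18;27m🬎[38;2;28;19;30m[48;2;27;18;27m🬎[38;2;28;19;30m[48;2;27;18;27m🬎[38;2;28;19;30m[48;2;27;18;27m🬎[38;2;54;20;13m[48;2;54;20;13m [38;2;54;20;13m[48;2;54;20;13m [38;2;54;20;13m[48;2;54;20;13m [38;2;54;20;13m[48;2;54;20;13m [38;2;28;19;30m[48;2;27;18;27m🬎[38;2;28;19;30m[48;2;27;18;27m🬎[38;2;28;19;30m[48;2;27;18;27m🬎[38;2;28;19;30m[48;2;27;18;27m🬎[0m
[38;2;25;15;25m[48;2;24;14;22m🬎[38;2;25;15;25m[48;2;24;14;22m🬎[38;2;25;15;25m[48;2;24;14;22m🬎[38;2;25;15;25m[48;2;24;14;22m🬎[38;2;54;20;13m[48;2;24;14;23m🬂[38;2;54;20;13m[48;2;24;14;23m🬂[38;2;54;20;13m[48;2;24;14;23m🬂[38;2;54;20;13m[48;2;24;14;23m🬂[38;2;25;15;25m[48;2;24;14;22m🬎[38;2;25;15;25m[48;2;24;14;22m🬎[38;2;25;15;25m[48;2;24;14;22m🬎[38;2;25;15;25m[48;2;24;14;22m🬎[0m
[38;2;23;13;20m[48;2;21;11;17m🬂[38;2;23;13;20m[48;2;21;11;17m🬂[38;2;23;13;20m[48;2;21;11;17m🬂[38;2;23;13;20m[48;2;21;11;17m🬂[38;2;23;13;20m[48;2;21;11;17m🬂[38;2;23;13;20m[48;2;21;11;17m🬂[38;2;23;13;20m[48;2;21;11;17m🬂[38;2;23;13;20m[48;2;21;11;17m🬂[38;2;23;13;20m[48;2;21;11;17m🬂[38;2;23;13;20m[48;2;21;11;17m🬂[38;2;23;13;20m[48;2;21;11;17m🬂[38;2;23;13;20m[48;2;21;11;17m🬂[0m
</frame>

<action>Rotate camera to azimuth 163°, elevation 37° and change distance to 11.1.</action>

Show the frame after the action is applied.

<frame>
[38;2;38;31;48m[48;2;36;28;45m🬂[38;2;38;31;48m[48;2;36;28;45m🬂[38;2;38;31;48m[48;2;36;28;45m🬂[38;2;38;31;48m[48;2;36;28;45m🬂[38;2;38;31;48m[48;2;36;28;45m🬂[38;2;38;31;48m[48;2;36;28;45m🬂[38;2;38;31;48m[48;2;36;28;45m🬂[38;2;38;31;48m[48;2;36;28;45m🬂[38;2;38;31;48m[48;2;36;28;45m🬂[38;2;38;31;48m[48;2;36;28;45m🬂[38;2;38;31;48m[48;2;36;28;45m🬂[38;2;38;31;48m[48;2;36;28;45m🬂[0m
[38;2;34;26;41m[48;2;33;25;38m🬎[38;2;34;26;41m[48;2;33;25;38m🬎[38;2;34;26;41m[48;2;33;25;38m🬎[38;2;34;26;41m[48;2;33;25;38m🬎[38;2;34;26;41m[48;2;33;25;38m🬎[38;2;34;26;41m[48;2;33;25;38m🬎[38;2;34;26;41m[48;2;33;25;38m🬎[38;2;34;26;41m[48;2;33;25;38m🬎[38;2;34;26;41m[48;2;33;25;38m🬎[38;2;34;26;41m[48;2;33;25;38m🬎[38;2;34;26;41m[48;2;33;25;38m🬎[38;2;34;26;41m[48;2;33;25;38m🬎[0m
[38;2;31;22;36m[48;2;30;21;33m🬎[38;2;31;22;36m[48;2;30;21;33m🬎[38;2;31;22;36m[48;2;30;21;33m🬎[38;2;31;22;36m[48;2;30;21;33m🬎[38;2;31;22;36m[48;2;30;21;33m🬎[38;2;32;23;37m[48;2;161;60;40m🬂[38;2;32;23;37m[48;2;161;60;40m🬂[38;2;161;60;40m[48;2;31;22;36m🬱[38;2;31;22;36m[48;2;30;21;33m🬎[38;2;31;22;36m[48;2;30;21;33m🬎[38;2;31;22;36m[48;2;30;21;33m🬎[38;2;31;22;36m[48;2;30;21;33m🬎[0m
[38;2;28;19;30m[48;2;27;18;27m🬎[38;2;28;19;30m[48;2;27;18;27m🬎[38;2;28;19;30m[48;2;27;18;27m🬎[38;2;28;19;30m[48;2;27;18;27m🬎[38;2;28;19;30m[48;2;27;18;27m🬎[38;2;161;60;40m[48;2;54;20;13m🬀[38;2;54;20;13m[48;2;54;20;13m [38;2;54;20;13m[48;2;27;18;27m🬝[38;2;28;19;30m[48;2;27;18;27m🬎[38;2;28;19;30m[48;2;27;18;27m🬎[38;2;28;19;30m[48;2;27;18;27m🬎[38;2;28;19;30m[48;2;27;18;27m🬎[0m
[38;2;25;15;25m[48;2;24;14;22m🬎[38;2;25;15;25m[48;2;24;14;22m🬎[38;2;25;15;25m[48;2;24;14;22m🬎[38;2;25;15;25m[48;2;24;14;22m🬎[38;2;25;15;25m[48;2;24;14;22m🬎[38;2;25;15;25m[48;2;24;14;22m🬎[38;2;25;15;25m[48;2;24;14;22m🬎[38;2;25;15;25m[48;2;24;14;22m🬎[38;2;25;15;25m[48;2;24;14;22m🬎[38;2;25;15;25m[48;2;24;14;22m🬎[38;2;25;15;25m[48;2;24;14;22m🬎[38;2;25;15;25m[48;2;24;14;22m🬎[0m
[38;2;23;13;20m[48;2;21;11;17m🬂[38;2;23;13;20m[48;2;21;11;17m🬂[38;2;23;13;20m[48;2;21;11;17m🬂[38;2;23;13;20m[48;2;21;11;17m🬂[38;2;23;13;20m[48;2;21;11;17m🬂[38;2;23;13;20m[48;2;21;11;17m🬂[38;2;23;13;20m[48;2;21;11;17m🬂[38;2;23;13;20m[48;2;21;11;17m🬂[38;2;23;13;20m[48;2;21;11;17m🬂[38;2;23;13;20m[48;2;21;11;17m🬂[38;2;23;13;20m[48;2;21;11;17m🬂[38;2;23;13;20m[48;2;21;11;17m🬂[0m
</frame>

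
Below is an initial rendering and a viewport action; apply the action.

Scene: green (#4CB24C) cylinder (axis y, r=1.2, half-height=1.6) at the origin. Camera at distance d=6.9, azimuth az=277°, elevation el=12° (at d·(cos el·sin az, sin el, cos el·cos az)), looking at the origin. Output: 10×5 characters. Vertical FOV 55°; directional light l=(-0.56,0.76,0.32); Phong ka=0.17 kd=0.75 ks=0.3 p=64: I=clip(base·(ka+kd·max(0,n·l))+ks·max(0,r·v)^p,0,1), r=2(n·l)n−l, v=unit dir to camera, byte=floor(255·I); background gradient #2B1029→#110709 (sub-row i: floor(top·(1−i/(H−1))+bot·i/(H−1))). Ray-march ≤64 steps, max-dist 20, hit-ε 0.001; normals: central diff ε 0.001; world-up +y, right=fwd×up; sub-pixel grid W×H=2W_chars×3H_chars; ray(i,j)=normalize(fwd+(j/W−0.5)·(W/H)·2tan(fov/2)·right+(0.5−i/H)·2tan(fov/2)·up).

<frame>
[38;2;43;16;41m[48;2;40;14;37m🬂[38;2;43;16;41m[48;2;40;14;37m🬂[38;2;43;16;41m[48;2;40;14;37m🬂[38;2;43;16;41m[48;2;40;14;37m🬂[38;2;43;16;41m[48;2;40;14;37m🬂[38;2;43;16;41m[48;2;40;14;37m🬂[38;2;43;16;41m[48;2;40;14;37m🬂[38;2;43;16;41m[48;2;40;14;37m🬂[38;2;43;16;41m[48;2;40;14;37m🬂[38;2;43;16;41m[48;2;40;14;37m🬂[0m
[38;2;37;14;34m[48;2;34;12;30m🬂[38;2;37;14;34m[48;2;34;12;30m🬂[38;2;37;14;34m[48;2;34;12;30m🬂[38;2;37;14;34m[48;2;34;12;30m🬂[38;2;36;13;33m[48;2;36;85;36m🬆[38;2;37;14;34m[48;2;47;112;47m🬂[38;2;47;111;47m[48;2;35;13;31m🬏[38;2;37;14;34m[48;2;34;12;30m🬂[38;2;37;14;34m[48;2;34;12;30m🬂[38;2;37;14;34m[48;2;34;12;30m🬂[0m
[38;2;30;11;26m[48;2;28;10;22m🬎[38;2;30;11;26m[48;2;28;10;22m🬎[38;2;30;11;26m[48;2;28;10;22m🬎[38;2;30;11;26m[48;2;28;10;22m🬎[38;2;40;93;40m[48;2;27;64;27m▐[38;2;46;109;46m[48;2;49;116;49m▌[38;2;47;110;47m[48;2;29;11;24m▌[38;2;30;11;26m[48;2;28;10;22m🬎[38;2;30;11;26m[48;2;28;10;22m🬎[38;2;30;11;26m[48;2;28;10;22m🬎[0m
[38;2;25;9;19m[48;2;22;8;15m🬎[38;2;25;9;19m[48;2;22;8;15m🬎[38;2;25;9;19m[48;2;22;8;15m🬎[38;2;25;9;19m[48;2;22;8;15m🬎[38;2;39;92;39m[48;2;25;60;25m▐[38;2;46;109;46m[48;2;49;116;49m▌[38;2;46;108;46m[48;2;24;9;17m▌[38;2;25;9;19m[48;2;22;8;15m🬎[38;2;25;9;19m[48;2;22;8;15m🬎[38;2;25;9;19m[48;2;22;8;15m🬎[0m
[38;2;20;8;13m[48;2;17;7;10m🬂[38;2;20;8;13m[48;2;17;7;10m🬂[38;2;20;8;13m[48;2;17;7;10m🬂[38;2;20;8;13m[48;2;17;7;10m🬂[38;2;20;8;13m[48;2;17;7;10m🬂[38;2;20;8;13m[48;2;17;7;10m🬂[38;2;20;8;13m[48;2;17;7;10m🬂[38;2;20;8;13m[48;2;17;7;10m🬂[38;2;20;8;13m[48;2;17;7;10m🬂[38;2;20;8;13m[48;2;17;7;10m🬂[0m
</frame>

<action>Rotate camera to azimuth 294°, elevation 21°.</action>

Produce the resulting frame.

<frame>
[38;2;43;16;41m[48;2;40;14;37m🬂[38;2;43;16;41m[48;2;40;14;37m🬂[38;2;43;16;41m[48;2;40;14;37m🬂[38;2;43;16;41m[48;2;40;14;37m🬂[38;2;43;16;41m[48;2;40;14;37m🬂[38;2;43;16;41m[48;2;40;14;37m🬂[38;2;43;16;41m[48;2;40;14;37m🬂[38;2;43;16;41m[48;2;40;14;37m🬂[38;2;43;16;41m[48;2;40;14;37m🬂[38;2;43;16;41m[48;2;40;14;37m🬂[0m
[38;2;37;14;34m[48;2;34;12;30m🬂[38;2;37;14;34m[48;2;34;12;30m🬂[38;2;37;14;34m[48;2;34;12;30m🬂[38;2;37;14;34m[48;2;34;12;30m🬂[38;2;37;14;34m[48;2;49;115;49m🬂[38;2;37;14;34m[48;2;52;122;52m🬂[38;2;49;116;49m[48;2;35;13;32m🬓[38;2;37;14;34m[48;2;34;12;30m🬂[38;2;37;14;34m[48;2;34;12;30m🬂[38;2;37;14;34m[48;2;34;12;30m🬂[0m
[38;2;30;11;26m[48;2;28;10;22m🬎[38;2;30;11;26m[48;2;28;10;22m🬎[38;2;30;11;26m[48;2;28;10;22m🬎[38;2;30;11;26m[48;2;28;10;22m🬎[38;2;46;108;46m[48;2;36;86;36m▐[38;2;49;115;49m[48;2;48;113;48m▌[38;2;41;98;41m[48;2;29;11;24m▌[38;2;30;11;26m[48;2;28;10;22m🬎[38;2;30;11;26m[48;2;28;10;22m🬎[38;2;30;11;26m[48;2;28;10;22m🬎[0m
[38;2;25;9;19m[48;2;22;8;15m🬎[38;2;25;9;19m[48;2;22;8;15m🬎[38;2;25;9;19m[48;2;22;8;15m🬎[38;2;25;9;19m[48;2;22;8;15m🬎[38;2;45;106;45m[48;2;34;80;34m▐[38;2;49;115;49m[48;2;48;113;48m▌[38;2;39;92;39m[48;2;24;9;17m▌[38;2;25;9;19m[48;2;22;8;15m🬎[38;2;25;9;19m[48;2;22;8;15m🬎[38;2;25;9;19m[48;2;22;8;15m🬎[0m
[38;2;20;8;13m[48;2;17;7;10m🬂[38;2;20;8;13m[48;2;17;7;10m🬂[38;2;20;8;13m[48;2;17;7;10m🬂[38;2;20;8;13m[48;2;17;7;10m🬂[38;2;20;8;13m[48;2;17;7;10m🬂[38;2;20;8;13m[48;2;17;7;10m🬂[38;2;20;8;13m[48;2;17;7;10m🬂[38;2;20;8;13m[48;2;17;7;10m🬂[38;2;20;8;13m[48;2;17;7;10m🬂[38;2;20;8;13m[48;2;17;7;10m🬂[0m
</frame>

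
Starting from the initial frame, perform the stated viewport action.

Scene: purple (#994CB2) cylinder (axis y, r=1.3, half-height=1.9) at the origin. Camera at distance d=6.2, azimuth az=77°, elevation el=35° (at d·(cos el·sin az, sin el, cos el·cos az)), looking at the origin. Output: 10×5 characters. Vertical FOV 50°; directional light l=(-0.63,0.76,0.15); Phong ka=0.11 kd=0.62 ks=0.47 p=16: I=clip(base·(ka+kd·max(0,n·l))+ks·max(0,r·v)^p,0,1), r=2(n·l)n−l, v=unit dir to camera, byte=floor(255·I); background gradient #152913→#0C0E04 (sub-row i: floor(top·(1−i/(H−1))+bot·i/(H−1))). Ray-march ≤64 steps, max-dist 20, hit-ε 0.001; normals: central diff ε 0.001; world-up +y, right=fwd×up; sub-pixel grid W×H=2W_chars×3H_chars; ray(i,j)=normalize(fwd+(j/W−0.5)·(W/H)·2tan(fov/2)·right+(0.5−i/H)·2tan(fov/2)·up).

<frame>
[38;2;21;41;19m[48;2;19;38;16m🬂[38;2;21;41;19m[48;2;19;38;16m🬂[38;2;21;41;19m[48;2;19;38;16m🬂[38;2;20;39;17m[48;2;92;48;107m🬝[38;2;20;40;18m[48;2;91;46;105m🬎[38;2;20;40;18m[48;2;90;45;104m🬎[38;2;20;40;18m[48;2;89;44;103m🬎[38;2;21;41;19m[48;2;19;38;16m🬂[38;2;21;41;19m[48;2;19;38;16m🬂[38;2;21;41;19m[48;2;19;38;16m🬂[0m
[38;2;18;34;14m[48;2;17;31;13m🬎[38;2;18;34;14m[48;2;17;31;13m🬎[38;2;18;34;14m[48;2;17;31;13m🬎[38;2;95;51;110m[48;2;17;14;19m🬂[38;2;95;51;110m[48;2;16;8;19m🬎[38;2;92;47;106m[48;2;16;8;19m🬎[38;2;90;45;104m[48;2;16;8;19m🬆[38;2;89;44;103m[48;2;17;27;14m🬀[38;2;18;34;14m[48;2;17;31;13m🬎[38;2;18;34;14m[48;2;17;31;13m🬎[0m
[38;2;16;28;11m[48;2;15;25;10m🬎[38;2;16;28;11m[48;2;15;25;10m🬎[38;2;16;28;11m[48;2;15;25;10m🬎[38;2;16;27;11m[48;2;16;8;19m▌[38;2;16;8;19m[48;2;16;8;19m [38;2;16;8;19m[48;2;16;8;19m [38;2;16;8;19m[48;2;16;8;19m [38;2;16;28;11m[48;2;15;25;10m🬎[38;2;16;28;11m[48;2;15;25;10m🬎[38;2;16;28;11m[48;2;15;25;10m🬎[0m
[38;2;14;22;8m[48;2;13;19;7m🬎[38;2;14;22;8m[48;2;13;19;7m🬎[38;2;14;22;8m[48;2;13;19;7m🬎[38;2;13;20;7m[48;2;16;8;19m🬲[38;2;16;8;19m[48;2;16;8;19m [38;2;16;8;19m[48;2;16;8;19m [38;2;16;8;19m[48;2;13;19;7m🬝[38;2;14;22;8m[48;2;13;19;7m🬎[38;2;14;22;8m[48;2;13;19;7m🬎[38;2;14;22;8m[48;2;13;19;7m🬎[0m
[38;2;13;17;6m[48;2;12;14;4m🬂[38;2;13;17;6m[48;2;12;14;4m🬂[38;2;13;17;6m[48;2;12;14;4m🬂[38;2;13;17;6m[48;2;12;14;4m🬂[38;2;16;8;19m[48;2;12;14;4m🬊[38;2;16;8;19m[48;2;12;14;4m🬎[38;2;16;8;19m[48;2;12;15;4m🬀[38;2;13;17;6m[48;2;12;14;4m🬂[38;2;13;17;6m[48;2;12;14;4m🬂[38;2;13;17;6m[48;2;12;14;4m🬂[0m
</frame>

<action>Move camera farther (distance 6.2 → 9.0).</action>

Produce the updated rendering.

<frame>
[38;2;21;41;19m[48;2;19;38;16m🬂[38;2;21;41;19m[48;2;19;38;16m🬂[38;2;21;41;19m[48;2;19;38;16m🬂[38;2;21;41;19m[48;2;19;38;16m🬂[38;2;21;41;19m[48;2;19;38;16m🬂[38;2;21;41;19m[48;2;19;38;16m🬂[38;2;21;41;19m[48;2;19;38;16m🬂[38;2;21;41;19m[48;2;19;38;16m🬂[38;2;21;41;19m[48;2;19;38;16m🬂[38;2;21;41;19m[48;2;19;38;16m🬂[0m
[38;2;18;34;14m[48;2;17;31;13m🬎[38;2;18;34;14m[48;2;17;31;13m🬎[38;2;18;34;14m[48;2;17;31;13m🬎[38;2;18;34;14m[48;2;17;31;13m🬎[38;2;19;35;15m[48;2;100;55;115m🬂[38;2;19;35;15m[48;2;95;50;109m🬂[38;2;92;47;106m[48;2;18;33;14m🬓[38;2;18;34;14m[48;2;17;31;13m🬎[38;2;18;34;14m[48;2;17;31;13m🬎[38;2;18;34;14m[48;2;17;31;13m🬎[0m
[38;2;16;28;11m[48;2;15;25;10m🬎[38;2;16;28;11m[48;2;15;25;10m🬎[38;2;16;28;11m[48;2;15;25;10m🬎[38;2;16;28;11m[48;2;15;25;10m🬎[38;2;16;8;19m[48;2;16;8;19m [38;2;16;8;19m[48;2;16;8;19m [38;2;16;8;19m[48;2;16;27;11m▌[38;2;16;28;11m[48;2;15;25;10m🬎[38;2;16;28;11m[48;2;15;25;10m🬎[38;2;16;28;11m[48;2;15;25;10m🬎[0m
[38;2;14;22;8m[48;2;13;19;7m🬎[38;2;14;22;8m[48;2;13;19;7m🬎[38;2;14;22;8m[48;2;13;19;7m🬎[38;2;14;22;8m[48;2;13;19;7m🬎[38;2;16;8;19m[48;2;13;19;7m🬬[38;2;16;8;19m[48;2;16;8;19m [38;2;16;8;19m[48;2;13;20;7m🬄[38;2;14;22;8m[48;2;13;19;7m🬎[38;2;14;22;8m[48;2;13;19;7m🬎[38;2;14;22;8m[48;2;13;19;7m🬎[0m
[38;2;13;17;6m[48;2;12;14;4m🬂[38;2;13;17;6m[48;2;12;14;4m🬂[38;2;13;17;6m[48;2;12;14;4m🬂[38;2;13;17;6m[48;2;12;14;4m🬂[38;2;13;17;6m[48;2;12;14;4m🬂[38;2;13;17;6m[48;2;12;14;4m🬂[38;2;13;17;6m[48;2;12;14;4m🬂[38;2;13;17;6m[48;2;12;14;4m🬂[38;2;13;17;6m[48;2;12;14;4m🬂[38;2;13;17;6m[48;2;12;14;4m🬂[0m
</frame>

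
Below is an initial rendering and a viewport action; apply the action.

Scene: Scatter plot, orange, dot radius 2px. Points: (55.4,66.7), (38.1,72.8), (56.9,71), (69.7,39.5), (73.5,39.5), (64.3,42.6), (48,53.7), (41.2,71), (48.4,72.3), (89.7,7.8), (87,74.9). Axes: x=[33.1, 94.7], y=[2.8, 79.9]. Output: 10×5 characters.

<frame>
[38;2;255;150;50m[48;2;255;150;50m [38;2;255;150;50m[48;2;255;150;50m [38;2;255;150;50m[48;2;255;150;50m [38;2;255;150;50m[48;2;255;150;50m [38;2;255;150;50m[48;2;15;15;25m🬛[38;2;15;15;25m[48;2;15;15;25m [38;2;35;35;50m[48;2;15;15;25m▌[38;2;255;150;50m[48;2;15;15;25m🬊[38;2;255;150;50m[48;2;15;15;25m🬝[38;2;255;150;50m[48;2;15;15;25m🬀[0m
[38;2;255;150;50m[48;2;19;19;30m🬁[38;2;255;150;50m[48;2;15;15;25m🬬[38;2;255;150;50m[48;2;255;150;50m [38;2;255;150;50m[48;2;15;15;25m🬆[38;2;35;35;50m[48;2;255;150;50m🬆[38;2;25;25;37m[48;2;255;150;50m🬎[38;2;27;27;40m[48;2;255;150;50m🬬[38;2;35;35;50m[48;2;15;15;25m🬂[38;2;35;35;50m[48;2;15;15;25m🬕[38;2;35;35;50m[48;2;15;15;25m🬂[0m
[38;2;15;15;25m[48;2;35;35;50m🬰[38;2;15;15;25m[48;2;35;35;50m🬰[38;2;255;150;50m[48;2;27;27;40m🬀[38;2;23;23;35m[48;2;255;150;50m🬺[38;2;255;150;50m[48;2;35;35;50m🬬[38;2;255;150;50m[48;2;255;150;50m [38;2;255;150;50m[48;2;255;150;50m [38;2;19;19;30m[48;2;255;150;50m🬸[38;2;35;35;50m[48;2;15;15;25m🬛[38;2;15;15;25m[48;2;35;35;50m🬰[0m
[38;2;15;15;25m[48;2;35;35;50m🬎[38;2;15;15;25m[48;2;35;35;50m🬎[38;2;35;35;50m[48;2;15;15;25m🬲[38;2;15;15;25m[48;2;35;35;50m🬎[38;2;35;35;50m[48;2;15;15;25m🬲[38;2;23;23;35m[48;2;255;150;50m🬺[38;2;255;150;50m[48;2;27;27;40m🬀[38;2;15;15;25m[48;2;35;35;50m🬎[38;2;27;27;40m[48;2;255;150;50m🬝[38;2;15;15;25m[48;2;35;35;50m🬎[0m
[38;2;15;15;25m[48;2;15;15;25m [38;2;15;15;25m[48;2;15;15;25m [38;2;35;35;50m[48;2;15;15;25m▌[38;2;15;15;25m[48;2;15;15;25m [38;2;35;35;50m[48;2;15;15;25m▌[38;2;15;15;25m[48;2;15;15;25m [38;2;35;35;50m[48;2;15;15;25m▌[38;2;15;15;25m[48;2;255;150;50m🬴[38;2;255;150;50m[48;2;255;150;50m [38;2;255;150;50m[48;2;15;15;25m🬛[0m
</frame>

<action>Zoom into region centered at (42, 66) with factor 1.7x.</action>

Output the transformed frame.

<frame>
[38;2;15;15;25m[48;2;15;15;25m [38;2;15;15;25m[48;2;15;15;25m [38;2;35;35;50m[48;2;15;15;25m▌[38;2;15;15;25m[48;2;255;150;50m🬝[38;2;35;35;50m[48;2;15;15;25m▌[38;2;15;15;25m[48;2;15;15;25m [38;2;35;35;50m[48;2;15;15;25m▌[38;2;15;15;25m[48;2;15;15;25m [38;2;35;35;50m[48;2;15;15;25m▌[38;2;15;15;25m[48;2;15;15;25m [0m
[38;2;35;35;50m[48;2;15;15;25m🬂[38;2;35;35;50m[48;2;15;15;25m🬂[38;2;255;150;50m[48;2;31;31;45m🬇[38;2;255;150;50m[48;2;255;150;50m [38;2;255;150;50m[48;2;255;150;50m [38;2;35;35;50m[48;2;255;150;50m🬂[38;2;255;150;50m[48;2;35;35;50m🬺[38;2;25;25;37m[48;2;255;150;50m🬎[38;2;35;35;50m[48;2;255;150;50m🬀[38;2;255;150;50m[48;2;28;28;41m🬱[0m
[38;2;15;15;25m[48;2;35;35;50m🬰[38;2;15;15;25m[48;2;35;35;50m🬰[38;2;35;35;50m[48;2;15;15;25m🬛[38;2;23;23;35m[48;2;255;150;50m🬺[38;2;255;150;50m[48;2;28;28;41m🬊[38;2;255;150;50m[48;2;25;25;37m🬂[38;2;255;150;50m[48;2;25;25;37m🬕[38;2;255;150;50m[48;2;21;21;33m🬊[38;2;255;150;50m[48;2;15;15;25m🬝[38;2;255;150;50m[48;2;23;23;35m🬀[0m
[38;2;15;15;25m[48;2;35;35;50m🬎[38;2;15;15;25m[48;2;35;35;50m🬎[38;2;35;35;50m[48;2;15;15;25m🬲[38;2;15;15;25m[48;2;35;35;50m🬎[38;2;35;35;50m[48;2;15;15;25m🬲[38;2;25;25;37m[48;2;255;150;50m🬐[38;2;255;150;50m[48;2;255;150;50m [38;2;23;23;35m[48;2;255;150;50m🬸[38;2;35;35;50m[48;2;15;15;25m🬲[38;2;15;15;25m[48;2;35;35;50m🬎[0m
[38;2;15;15;25m[48;2;15;15;25m [38;2;15;15;25m[48;2;15;15;25m [38;2;35;35;50m[48;2;15;15;25m▌[38;2;15;15;25m[48;2;15;15;25m [38;2;35;35;50m[48;2;15;15;25m▌[38;2;15;15;25m[48;2;15;15;25m [38;2;255;150;50m[48;2;23;23;35m🬀[38;2;15;15;25m[48;2;15;15;25m [38;2;35;35;50m[48;2;15;15;25m▌[38;2;15;15;25m[48;2;15;15;25m [0m
</frame>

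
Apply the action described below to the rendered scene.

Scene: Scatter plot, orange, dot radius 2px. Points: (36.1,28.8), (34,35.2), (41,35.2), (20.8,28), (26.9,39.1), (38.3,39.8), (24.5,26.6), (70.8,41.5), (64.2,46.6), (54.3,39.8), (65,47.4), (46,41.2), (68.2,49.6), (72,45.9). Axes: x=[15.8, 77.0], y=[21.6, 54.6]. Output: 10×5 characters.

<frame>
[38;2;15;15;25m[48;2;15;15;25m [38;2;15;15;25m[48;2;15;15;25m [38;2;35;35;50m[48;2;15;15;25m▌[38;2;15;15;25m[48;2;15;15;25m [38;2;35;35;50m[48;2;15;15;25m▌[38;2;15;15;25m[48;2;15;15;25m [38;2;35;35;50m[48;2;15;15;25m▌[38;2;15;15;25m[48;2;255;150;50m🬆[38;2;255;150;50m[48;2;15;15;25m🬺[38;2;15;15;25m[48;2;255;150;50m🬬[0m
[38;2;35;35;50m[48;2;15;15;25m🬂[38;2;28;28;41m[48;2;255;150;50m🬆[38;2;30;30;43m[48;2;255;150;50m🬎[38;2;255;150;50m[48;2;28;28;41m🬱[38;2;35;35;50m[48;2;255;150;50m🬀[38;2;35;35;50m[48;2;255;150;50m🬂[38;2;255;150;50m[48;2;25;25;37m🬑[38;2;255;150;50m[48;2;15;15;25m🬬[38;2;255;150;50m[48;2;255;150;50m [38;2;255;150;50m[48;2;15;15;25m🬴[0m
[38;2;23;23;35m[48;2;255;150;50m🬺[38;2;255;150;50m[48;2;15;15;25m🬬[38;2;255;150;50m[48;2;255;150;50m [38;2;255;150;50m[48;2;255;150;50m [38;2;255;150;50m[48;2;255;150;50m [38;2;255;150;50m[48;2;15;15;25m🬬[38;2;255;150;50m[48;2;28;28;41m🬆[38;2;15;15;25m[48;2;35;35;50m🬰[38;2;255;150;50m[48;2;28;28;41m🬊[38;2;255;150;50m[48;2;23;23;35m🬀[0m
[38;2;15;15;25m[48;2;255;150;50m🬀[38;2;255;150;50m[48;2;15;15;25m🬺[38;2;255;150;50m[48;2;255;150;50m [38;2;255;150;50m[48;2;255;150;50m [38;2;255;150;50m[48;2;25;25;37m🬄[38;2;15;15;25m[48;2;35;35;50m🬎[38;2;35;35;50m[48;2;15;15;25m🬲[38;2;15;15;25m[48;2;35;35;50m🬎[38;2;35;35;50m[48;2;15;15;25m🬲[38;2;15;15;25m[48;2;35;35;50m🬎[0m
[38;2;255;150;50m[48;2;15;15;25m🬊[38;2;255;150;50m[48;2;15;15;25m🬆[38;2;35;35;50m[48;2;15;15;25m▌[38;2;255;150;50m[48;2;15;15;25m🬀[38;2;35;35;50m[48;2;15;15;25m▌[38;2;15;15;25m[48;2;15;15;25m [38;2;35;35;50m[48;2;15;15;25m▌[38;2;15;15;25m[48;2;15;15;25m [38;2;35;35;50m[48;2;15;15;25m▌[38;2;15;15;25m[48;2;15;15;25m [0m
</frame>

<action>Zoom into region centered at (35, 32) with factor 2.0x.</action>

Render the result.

<frame>
[38;2;15;15;25m[48;2;15;15;25m [38;2;255;150;50m[48;2;15;15;25m🬊[38;2;255;150;50m[48;2;15;15;25m🬝[38;2;255;150;50m[48;2;15;15;25m🬀[38;2;255;150;50m[48;2;25;25;37m🬑[38;2;255;150;50m[48;2;15;15;25m🬬[38;2;255;150;50m[48;2;25;25;37m🬥[38;2;255;150;50m[48;2;15;15;25m🬊[38;2;255;150;50m[48;2;15;15;25m🬝[38;2;255;150;50m[48;2;15;15;25m🬀[0m
[38;2;35;35;50m[48;2;15;15;25m🬂[38;2;35;35;50m[48;2;15;15;25m🬂[38;2;35;35;50m[48;2;15;15;25m🬕[38;2;255;150;50m[48;2;25;25;37m🬫[38;2;255;150;50m[48;2;255;150;50m [38;2;255;150;50m[48;2;25;25;37m🬋[38;2;255;150;50m[48;2;255;150;50m [38;2;255;150;50m[48;2;25;25;37m🬛[38;2;35;35;50m[48;2;15;15;25m🬕[38;2;35;35;50m[48;2;15;15;25m🬂[0m
[38;2;23;23;35m[48;2;255;150;50m🬬[38;2;15;15;25m[48;2;35;35;50m🬰[38;2;35;35;50m[48;2;15;15;25m🬛[38;2;15;15;25m[48;2;35;35;50m🬰[38;2;255;150;50m[48;2;30;30;43m🬟[38;2;21;21;33m[48;2;255;150;50m🬊[38;2;255;150;50m[48;2;31;31;45m🬁[38;2;15;15;25m[48;2;35;35;50m🬰[38;2;35;35;50m[48;2;15;15;25m🬛[38;2;15;15;25m[48;2;35;35;50m🬰[0m
[38;2;255;150;50m[48;2;255;150;50m [38;2;255;150;50m[48;2;15;15;25m🬺[38;2;27;27;40m[48;2;255;150;50m🬬[38;2;15;15;25m[48;2;35;35;50m🬎[38;2;255;150;50m[48;2;35;35;50m🬊[38;2;255;150;50m[48;2;35;35;50m🬝[38;2;255;150;50m[48;2;27;27;40m🬀[38;2;15;15;25m[48;2;35;35;50m🬎[38;2;35;35;50m[48;2;15;15;25m🬲[38;2;15;15;25m[48;2;35;35;50m🬎[0m
[38;2;255;150;50m[48;2;15;15;25m🬂[38;2;255;150;50m[48;2;15;15;25m🬆[38;2;35;35;50m[48;2;15;15;25m▌[38;2;15;15;25m[48;2;15;15;25m [38;2;35;35;50m[48;2;15;15;25m▌[38;2;15;15;25m[48;2;15;15;25m [38;2;35;35;50m[48;2;15;15;25m▌[38;2;15;15;25m[48;2;15;15;25m [38;2;35;35;50m[48;2;15;15;25m▌[38;2;15;15;25m[48;2;15;15;25m [0m
</frame>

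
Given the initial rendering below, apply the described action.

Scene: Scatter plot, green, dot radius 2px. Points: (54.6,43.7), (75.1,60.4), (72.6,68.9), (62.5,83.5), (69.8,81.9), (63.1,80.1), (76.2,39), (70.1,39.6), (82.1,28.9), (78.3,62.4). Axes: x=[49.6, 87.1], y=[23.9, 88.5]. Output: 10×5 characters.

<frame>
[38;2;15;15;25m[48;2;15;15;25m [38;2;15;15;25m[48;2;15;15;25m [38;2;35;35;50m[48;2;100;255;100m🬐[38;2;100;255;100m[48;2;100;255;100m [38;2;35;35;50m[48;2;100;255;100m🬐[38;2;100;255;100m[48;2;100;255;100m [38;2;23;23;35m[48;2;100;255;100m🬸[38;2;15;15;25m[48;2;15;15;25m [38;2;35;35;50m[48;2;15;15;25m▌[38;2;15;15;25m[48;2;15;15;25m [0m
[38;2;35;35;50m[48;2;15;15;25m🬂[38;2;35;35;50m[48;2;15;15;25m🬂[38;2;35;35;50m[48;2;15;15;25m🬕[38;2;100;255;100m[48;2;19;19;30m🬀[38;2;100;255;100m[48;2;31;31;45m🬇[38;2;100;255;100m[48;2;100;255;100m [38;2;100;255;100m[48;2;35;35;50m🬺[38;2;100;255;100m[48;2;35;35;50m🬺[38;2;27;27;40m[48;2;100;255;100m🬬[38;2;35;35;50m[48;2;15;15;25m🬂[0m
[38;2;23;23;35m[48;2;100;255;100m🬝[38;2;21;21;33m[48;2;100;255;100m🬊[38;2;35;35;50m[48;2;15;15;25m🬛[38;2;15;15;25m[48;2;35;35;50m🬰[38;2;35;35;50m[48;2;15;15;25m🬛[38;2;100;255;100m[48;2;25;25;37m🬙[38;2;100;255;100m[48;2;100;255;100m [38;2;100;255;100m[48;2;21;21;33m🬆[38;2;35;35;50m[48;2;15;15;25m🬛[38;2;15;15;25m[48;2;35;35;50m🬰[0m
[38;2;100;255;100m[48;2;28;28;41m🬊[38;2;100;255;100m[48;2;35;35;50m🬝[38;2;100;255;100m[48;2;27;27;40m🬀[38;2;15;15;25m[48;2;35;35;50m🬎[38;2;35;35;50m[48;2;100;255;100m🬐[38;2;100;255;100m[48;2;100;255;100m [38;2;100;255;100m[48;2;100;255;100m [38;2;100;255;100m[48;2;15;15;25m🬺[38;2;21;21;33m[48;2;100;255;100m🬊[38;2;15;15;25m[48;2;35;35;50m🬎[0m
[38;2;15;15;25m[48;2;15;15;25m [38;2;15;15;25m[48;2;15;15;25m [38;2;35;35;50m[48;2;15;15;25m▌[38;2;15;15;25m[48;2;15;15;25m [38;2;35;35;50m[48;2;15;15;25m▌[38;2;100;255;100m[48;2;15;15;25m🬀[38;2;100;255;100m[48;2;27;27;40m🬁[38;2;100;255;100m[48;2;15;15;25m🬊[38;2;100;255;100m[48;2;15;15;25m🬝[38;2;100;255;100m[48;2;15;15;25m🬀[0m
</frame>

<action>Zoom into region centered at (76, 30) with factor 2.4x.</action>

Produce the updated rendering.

<frame>
[38;2;15;15;25m[48;2;100;255;100m🬆[38;2;100;255;100m[48;2;15;15;25m🬺[38;2;23;23;35m[48;2;100;255;100m🬬[38;2;15;15;25m[48;2;100;255;100m🬝[38;2;35;35;50m[48;2;100;255;100m🬀[38;2;15;15;25m[48;2;100;255;100m🬊[38;2;35;35;50m[48;2;15;15;25m▌[38;2;15;15;25m[48;2;15;15;25m [38;2;35;35;50m[48;2;15;15;25m▌[38;2;15;15;25m[48;2;15;15;25m [0m
[38;2;100;255;100m[48;2;19;19;30m🬁[38;2;100;255;100m[48;2;15;15;25m🬆[38;2;35;35;50m[48;2;15;15;25m🬕[38;2;35;35;50m[48;2;15;15;25m🬂[38;2;100;255;100m[48;2;28;28;41m🬊[38;2;100;255;100m[48;2;19;19;30m🬀[38;2;35;35;50m[48;2;15;15;25m🬕[38;2;35;35;50m[48;2;15;15;25m🬂[38;2;27;27;40m[48;2;100;255;100m🬬[38;2;35;35;50m[48;2;15;15;25m🬂[0m
[38;2;15;15;25m[48;2;35;35;50m🬰[38;2;15;15;25m[48;2;35;35;50m🬰[38;2;35;35;50m[48;2;15;15;25m🬛[38;2;15;15;25m[48;2;35;35;50m🬰[38;2;35;35;50m[48;2;15;15;25m🬛[38;2;15;15;25m[48;2;35;35;50m🬰[38;2;35;35;50m[48;2;15;15;25m🬛[38;2;15;15;25m[48;2;100;255;100m🬐[38;2;100;255;100m[48;2;100;255;100m [38;2;19;19;30m[48;2;100;255;100m🬸[0m
[38;2;15;15;25m[48;2;35;35;50m🬎[38;2;15;15;25m[48;2;35;35;50m🬎[38;2;35;35;50m[48;2;15;15;25m🬲[38;2;15;15;25m[48;2;35;35;50m🬎[38;2;35;35;50m[48;2;15;15;25m🬲[38;2;15;15;25m[48;2;35;35;50m🬎[38;2;35;35;50m[48;2;15;15;25m🬲[38;2;15;15;25m[48;2;35;35;50m🬎[38;2;100;255;100m[48;2;27;27;40m🬀[38;2;15;15;25m[48;2;35;35;50m🬎[0m
[38;2;15;15;25m[48;2;15;15;25m [38;2;15;15;25m[48;2;15;15;25m [38;2;35;35;50m[48;2;15;15;25m▌[38;2;15;15;25m[48;2;15;15;25m [38;2;35;35;50m[48;2;15;15;25m▌[38;2;15;15;25m[48;2;15;15;25m [38;2;35;35;50m[48;2;15;15;25m▌[38;2;15;15;25m[48;2;15;15;25m [38;2;35;35;50m[48;2;15;15;25m▌[38;2;15;15;25m[48;2;15;15;25m [0m
</frame>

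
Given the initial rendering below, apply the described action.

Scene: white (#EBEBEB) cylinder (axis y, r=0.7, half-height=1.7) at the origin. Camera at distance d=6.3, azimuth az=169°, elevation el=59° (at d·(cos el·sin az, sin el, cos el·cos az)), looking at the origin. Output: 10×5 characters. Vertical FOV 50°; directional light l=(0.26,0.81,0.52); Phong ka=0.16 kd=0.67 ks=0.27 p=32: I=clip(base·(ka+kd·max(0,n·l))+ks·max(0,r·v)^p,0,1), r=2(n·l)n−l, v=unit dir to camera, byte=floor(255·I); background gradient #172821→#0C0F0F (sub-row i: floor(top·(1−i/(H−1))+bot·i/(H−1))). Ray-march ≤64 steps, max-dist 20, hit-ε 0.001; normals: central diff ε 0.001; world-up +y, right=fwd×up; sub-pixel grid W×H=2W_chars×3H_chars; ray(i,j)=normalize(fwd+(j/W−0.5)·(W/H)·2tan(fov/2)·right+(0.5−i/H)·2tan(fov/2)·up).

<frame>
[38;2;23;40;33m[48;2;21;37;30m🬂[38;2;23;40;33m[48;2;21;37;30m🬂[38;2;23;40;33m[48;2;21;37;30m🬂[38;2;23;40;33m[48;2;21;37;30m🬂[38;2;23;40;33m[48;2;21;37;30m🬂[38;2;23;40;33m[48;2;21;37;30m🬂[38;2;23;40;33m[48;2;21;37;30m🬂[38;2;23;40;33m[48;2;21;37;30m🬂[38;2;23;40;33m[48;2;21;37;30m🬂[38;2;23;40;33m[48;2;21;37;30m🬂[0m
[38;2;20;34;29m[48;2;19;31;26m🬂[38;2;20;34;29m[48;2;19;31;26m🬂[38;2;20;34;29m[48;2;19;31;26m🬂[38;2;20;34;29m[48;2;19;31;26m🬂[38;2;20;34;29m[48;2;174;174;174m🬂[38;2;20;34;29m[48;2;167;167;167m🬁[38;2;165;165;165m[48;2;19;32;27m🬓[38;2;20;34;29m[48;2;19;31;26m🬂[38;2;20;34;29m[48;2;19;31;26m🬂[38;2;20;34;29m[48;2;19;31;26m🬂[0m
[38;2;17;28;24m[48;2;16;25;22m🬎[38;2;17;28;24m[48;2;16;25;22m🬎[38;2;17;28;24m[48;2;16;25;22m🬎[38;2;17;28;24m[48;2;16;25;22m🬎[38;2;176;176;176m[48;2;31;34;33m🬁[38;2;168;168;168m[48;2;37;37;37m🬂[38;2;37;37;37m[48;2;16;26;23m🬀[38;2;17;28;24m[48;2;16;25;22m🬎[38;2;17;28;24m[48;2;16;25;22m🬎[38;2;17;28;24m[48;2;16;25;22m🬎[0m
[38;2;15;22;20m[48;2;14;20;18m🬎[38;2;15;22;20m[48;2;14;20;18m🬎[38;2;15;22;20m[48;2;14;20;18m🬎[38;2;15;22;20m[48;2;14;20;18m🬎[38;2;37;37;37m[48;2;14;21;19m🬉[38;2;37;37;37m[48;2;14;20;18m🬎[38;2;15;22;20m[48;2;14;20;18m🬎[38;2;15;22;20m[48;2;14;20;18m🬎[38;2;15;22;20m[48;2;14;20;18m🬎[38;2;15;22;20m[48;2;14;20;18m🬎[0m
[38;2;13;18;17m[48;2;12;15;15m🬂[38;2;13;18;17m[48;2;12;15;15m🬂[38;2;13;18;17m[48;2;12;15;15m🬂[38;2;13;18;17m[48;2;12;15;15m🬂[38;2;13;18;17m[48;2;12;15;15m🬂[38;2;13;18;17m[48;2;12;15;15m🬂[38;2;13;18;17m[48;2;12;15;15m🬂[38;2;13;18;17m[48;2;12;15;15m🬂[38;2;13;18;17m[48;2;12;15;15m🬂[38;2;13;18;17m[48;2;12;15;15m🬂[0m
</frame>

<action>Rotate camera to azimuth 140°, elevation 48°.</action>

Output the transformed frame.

<frame>
[38;2;23;40;33m[48;2;21;37;30m🬂[38;2;23;40;33m[48;2;21;37;30m🬂[38;2;23;40;33m[48;2;21;37;30m🬂[38;2;23;40;33m[48;2;21;37;30m🬂[38;2;23;40;33m[48;2;21;37;30m🬂[38;2;23;40;33m[48;2;21;37;30m🬂[38;2;23;40;33m[48;2;21;37;30m🬂[38;2;23;40;33m[48;2;21;37;30m🬂[38;2;23;40;33m[48;2;21;37;30m🬂[38;2;23;40;33m[48;2;21;37;30m🬂[0m
[38;2;20;34;29m[48;2;19;31;26m🬂[38;2;20;34;29m[48;2;19;31;26m🬂[38;2;20;34;29m[48;2;19;31;26m🬂[38;2;20;34;29m[48;2;19;31;26m🬂[38;2;56;63;61m[48;2;165;165;165m🬐[38;2;165;165;165m[48;2;165;165;165m [38;2;165;165;165m[48;2;23;33;29m🬃[38;2;20;34;29m[48;2;19;31;26m🬂[38;2;20;34;29m[48;2;19;31;26m🬂[38;2;20;34;29m[48;2;19;31;26m🬂[0m
[38;2;17;28;24m[48;2;16;25;22m🬎[38;2;17;28;24m[48;2;16;25;22m🬎[38;2;17;28;24m[48;2;16;25;22m🬎[38;2;17;28;24m[48;2;16;25;22m🬎[38;2;111;111;111m[48;2;32;36;35m🬀[38;2;37;37;37m[48;2;37;37;37m [38;2;37;37;37m[48;2;16;26;23m🬀[38;2;17;28;24m[48;2;16;25;22m🬎[38;2;17;28;24m[48;2;16;25;22m🬎[38;2;17;28;24m[48;2;16;25;22m🬎[0m
[38;2;15;22;20m[48;2;14;20;18m🬎[38;2;15;22;20m[48;2;14;20;18m🬎[38;2;15;22;20m[48;2;14;20;18m🬎[38;2;15;22;20m[48;2;14;20;18m🬎[38;2;54;54;54m[48;2;14;21;19m🬉[38;2;37;37;37m[48;2;14;20;18m🬝[38;2;15;22;20m[48;2;14;20;18m🬎[38;2;15;22;20m[48;2;14;20;18m🬎[38;2;15;22;20m[48;2;14;20;18m🬎[38;2;15;22;20m[48;2;14;20;18m🬎[0m
[38;2;13;18;17m[48;2;12;15;15m🬂[38;2;13;18;17m[48;2;12;15;15m🬂[38;2;13;18;17m[48;2;12;15;15m🬂[38;2;13;18;17m[48;2;12;15;15m🬂[38;2;13;18;17m[48;2;12;15;15m🬂[38;2;13;18;17m[48;2;12;15;15m🬂[38;2;13;18;17m[48;2;12;15;15m🬂[38;2;13;18;17m[48;2;12;15;15m🬂[38;2;13;18;17m[48;2;12;15;15m🬂[38;2;13;18;17m[48;2;12;15;15m🬂[0m
</frame>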